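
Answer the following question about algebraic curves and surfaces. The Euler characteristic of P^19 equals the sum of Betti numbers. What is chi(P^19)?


The complex projective space P^19 has one cell in each even real dimension 0, 2, ..., 38.
The cohomology groups are H^{2k}(P^19) = Z for k = 0,...,19, and 0 otherwise.
Euler characteristic = sum of Betti numbers = 1 per even-dimensional cohomology group.
chi(P^19) = 19 + 1 = 20

20


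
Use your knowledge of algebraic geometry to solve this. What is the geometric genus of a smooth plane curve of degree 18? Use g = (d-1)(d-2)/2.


Using the genus formula for smooth plane curves:
g = (d-1)(d-2)/2
g = (18-1)(18-2)/2
g = 17*16/2
g = 272/2 = 136

136


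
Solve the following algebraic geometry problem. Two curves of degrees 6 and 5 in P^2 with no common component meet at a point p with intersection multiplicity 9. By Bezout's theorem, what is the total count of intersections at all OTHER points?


By Bezout's theorem, the total intersection number is d1 * d2.
Total = 6 * 5 = 30
Intersection multiplicity at p = 9
Remaining intersections = 30 - 9 = 21

21


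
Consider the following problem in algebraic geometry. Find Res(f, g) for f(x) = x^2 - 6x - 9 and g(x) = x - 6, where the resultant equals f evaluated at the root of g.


For Res(f, x - c), we evaluate f at x = c.
f(6) = 6^2 - 6*6 - 9
= 36 - 36 - 9
= 0 - 9 = -9
Res(f, g) = -9

-9


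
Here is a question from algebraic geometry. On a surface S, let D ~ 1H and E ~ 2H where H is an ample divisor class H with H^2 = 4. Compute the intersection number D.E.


Using bilinearity of the intersection pairing on a surface S:
(aH).(bH) = ab * (H.H)
We have H^2 = 4.
D.E = (1H).(2H) = 1*2*4
= 2*4
= 8

8


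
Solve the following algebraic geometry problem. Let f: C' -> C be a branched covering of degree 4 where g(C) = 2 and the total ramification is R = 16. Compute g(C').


Riemann-Hurwitz formula: 2g' - 2 = d(2g - 2) + R
Given: d = 4, g = 2, R = 16
2g' - 2 = 4*(2*2 - 2) + 16
2g' - 2 = 4*2 + 16
2g' - 2 = 8 + 16 = 24
2g' = 26
g' = 13

13


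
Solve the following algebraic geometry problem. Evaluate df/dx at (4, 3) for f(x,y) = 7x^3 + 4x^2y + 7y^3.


df/dx = 3*7*x^2 + 2*4*x^1*y
At (4,3): 3*7*4^2 + 2*4*4^1*3
= 336 + 96
= 432

432


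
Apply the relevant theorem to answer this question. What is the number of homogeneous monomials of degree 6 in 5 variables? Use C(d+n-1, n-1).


The number of degree-6 monomials in 5 variables is C(d+n-1, n-1).
= C(6+5-1, 5-1) = C(10, 4)
= 210

210


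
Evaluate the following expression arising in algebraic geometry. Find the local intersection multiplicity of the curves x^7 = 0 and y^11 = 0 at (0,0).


The intersection multiplicity of V(x^a) and V(y^b) at the origin is:
I(O; V(x^7), V(y^11)) = dim_k(k[x,y]/(x^7, y^11))
A basis for k[x,y]/(x^7, y^11) is the set of monomials x^i * y^j
where 0 <= i < 7 and 0 <= j < 11.
The number of such monomials is 7 * 11 = 77

77


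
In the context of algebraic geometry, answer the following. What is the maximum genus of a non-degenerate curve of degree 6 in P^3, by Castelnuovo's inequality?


Castelnuovo's bound: write d - 1 = m(r-1) + epsilon with 0 <= epsilon < r-1.
d - 1 = 6 - 1 = 5
r - 1 = 3 - 1 = 2
5 = 2*2 + 1, so m = 2, epsilon = 1
pi(d, r) = m(m-1)(r-1)/2 + m*epsilon
= 2*1*2/2 + 2*1
= 4/2 + 2
= 2 + 2 = 4

4


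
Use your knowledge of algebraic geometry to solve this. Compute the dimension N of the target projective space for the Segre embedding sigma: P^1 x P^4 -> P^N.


The Segre embedding maps P^m x P^n into P^N via
all products of coordinates from each factor.
N = (m+1)(n+1) - 1
N = (1+1)(4+1) - 1
N = 2*5 - 1
N = 10 - 1 = 9

9


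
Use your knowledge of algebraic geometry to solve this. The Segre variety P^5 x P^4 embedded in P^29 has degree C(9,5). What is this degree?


The degree of the Segre variety P^5 x P^4 is C(m+n, m).
= C(9, 5)
= 126

126


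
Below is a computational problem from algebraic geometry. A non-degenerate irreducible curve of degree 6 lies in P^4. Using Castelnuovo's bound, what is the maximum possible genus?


Castelnuovo's bound: write d - 1 = m(r-1) + epsilon with 0 <= epsilon < r-1.
d - 1 = 6 - 1 = 5
r - 1 = 4 - 1 = 3
5 = 1*3 + 2, so m = 1, epsilon = 2
pi(d, r) = m(m-1)(r-1)/2 + m*epsilon
= 1*0*3/2 + 1*2
= 0/2 + 2
= 0 + 2 = 2

2


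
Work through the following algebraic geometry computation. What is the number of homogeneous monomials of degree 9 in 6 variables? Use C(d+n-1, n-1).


The number of degree-9 monomials in 6 variables is C(d+n-1, n-1).
= C(9+6-1, 6-1) = C(14, 5)
= 2002

2002


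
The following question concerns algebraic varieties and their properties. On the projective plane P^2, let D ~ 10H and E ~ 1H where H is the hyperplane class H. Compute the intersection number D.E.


Using bilinearity of the intersection pairing on the projective plane P^2:
(aH).(bH) = ab * (H.H)
We have H^2 = 1 (Bezout).
D.E = (10H).(1H) = 10*1*1
= 10*1
= 10

10


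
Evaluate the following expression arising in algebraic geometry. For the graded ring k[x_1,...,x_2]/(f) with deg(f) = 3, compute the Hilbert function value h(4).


For R = k[x_1,...,x_n]/(f) with f homogeneous of degree e:
The Hilbert series is (1 - t^e)/(1 - t)^n.
So h(d) = C(d+n-1, n-1) - C(d-e+n-1, n-1) for d >= e.
With n=2, e=3, d=4:
C(4+2-1, 2-1) = C(5, 1) = 5
C(4-3+2-1, 2-1) = C(2, 1) = 2
h(4) = 5 - 2 = 3

3


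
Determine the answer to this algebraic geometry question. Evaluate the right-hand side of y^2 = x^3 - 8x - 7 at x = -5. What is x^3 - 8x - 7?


Compute x^3 - 8x - 7 at x = -5:
x^3 = (-5)^3 = -125
(-8)*x = (-8)*(-5) = 40
Sum: -125 + 40 - 7 = -92

-92


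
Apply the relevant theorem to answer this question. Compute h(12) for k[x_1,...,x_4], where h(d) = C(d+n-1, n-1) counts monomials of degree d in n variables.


The Hilbert function for the polynomial ring in 4 variables is:
h(d) = C(d+n-1, n-1)
h(12) = C(12+4-1, 4-1) = C(15, 3)
= 15! / (3! * 12!)
= 455

455


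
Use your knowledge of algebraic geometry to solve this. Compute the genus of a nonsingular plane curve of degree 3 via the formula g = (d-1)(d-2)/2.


Using the genus formula for smooth plane curves:
g = (d-1)(d-2)/2
g = (3-1)(3-2)/2
g = 2*1/2
g = 2/2 = 1

1


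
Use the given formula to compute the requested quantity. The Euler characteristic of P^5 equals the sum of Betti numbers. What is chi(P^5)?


The complex projective space P^5 has one cell in each even real dimension 0, 2, ..., 10.
The cohomology groups are H^{2k}(P^5) = Z for k = 0,...,5, and 0 otherwise.
Euler characteristic = sum of Betti numbers = 1 per even-dimensional cohomology group.
chi(P^5) = 5 + 1 = 6

6


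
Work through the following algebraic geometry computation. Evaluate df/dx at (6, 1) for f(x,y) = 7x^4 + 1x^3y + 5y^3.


df/dx = 4*7*x^3 + 3*1*x^2*y
At (6,1): 4*7*6^3 + 3*1*6^2*1
= 6048 + 108
= 6156

6156


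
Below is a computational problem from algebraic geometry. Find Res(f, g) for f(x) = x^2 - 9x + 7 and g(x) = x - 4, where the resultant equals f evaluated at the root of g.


For Res(f, x - c), we evaluate f at x = c.
f(4) = 4^2 - 9*4 + 7
= 16 - 36 + 7
= -20 + 7 = -13
Res(f, g) = -13

-13


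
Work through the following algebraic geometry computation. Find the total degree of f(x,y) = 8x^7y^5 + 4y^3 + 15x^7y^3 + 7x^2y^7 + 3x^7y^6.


Examine each term for its total degree (sum of exponents).
  Term '8x^7y^5' has total degree 7+5 = 12.
  Term '4y^3' has total degree 0+3 = 3.
  Term '15x^7y^3' has total degree 7+3 = 10.
  Term '7x^2y^7' has total degree 2+7 = 9.
  Term '3x^7y^6' has total degree 7+6 = 13.
The maximum total degree among all terms is 13.

13


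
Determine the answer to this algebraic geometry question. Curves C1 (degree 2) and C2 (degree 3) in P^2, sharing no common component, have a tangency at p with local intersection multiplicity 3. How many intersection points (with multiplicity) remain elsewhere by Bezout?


By Bezout's theorem, the total intersection number is d1 * d2.
Total = 2 * 3 = 6
Intersection multiplicity at p = 3
Remaining intersections = 6 - 3 = 3

3


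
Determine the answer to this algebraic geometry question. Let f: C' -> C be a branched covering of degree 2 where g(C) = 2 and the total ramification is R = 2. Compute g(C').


Riemann-Hurwitz formula: 2g' - 2 = d(2g - 2) + R
Given: d = 2, g = 2, R = 2
2g' - 2 = 2*(2*2 - 2) + 2
2g' - 2 = 2*2 + 2
2g' - 2 = 4 + 2 = 6
2g' = 8
g' = 4

4


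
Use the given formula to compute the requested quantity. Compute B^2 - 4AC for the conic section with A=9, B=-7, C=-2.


The discriminant of a conic Ax^2 + Bxy + Cy^2 + ... = 0 is B^2 - 4AC.
B^2 = (-7)^2 = 49
4AC = 4*9*(-2) = -72
Discriminant = 49 + 72 = 121

121


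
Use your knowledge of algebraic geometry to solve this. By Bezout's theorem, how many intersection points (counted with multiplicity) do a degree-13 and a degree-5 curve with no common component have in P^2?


Bezout's theorem states the intersection count equals the product of degrees.
Intersection count = 13 * 5 = 65

65


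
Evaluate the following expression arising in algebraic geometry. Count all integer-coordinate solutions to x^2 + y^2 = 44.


Systematically check integer values of x where x^2 <= 44.
For each valid x, check if 44 - x^2 is a perfect square.
Total integer solutions found: 0

0


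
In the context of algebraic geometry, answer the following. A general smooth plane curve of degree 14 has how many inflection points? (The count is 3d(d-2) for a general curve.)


For a general smooth plane curve C of degree d, the inflection points are
the intersection of C with its Hessian curve, which has degree 3(d-2).
By Bezout, the total intersection number is d * 3(d-2) = 14 * 36 = 504.
For a general curve every flex is ordinary, so each contributes
multiplicity 1 to C·Hess(C), and the number of distinct inflection
points is 3d(d-2).
Inflection points = 3*14*(14-2) = 3*14*12 = 504

504


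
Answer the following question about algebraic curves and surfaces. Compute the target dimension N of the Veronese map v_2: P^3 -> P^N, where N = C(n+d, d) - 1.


The Veronese embedding v_d: P^n -> P^N maps each point to all
degree-d monomials in n+1 homogeneous coordinates.
N = C(n+d, d) - 1
N = C(3+2, 2) - 1
N = C(5, 2) - 1
C(5, 2) = 10
N = 10 - 1 = 9

9


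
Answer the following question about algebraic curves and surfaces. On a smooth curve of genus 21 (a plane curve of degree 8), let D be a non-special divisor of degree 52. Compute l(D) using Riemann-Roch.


First, compute the genus of a smooth plane curve of degree 8:
g = (d-1)(d-2)/2 = (8-1)(8-2)/2 = 21
For a non-special divisor D (i.e., h^1(D) = 0), Riemann-Roch gives:
l(D) = deg(D) - g + 1
Since deg(D) = 52 >= 2g - 1 = 41, D is non-special.
l(D) = 52 - 21 + 1 = 32

32


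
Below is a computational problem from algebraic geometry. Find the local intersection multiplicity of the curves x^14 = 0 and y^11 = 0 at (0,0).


The intersection multiplicity of V(x^a) and V(y^b) at the origin is:
I(O; V(x^14), V(y^11)) = dim_k(k[x,y]/(x^14, y^11))
A basis for k[x,y]/(x^14, y^11) is the set of monomials x^i * y^j
where 0 <= i < 14 and 0 <= j < 11.
The number of such monomials is 14 * 11 = 154

154


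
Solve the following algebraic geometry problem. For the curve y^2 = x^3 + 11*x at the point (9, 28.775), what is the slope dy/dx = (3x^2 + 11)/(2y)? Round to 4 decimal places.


Using implicit differentiation of y^2 = x^3 + 11*x:
2y * dy/dx = 3x^2 + 11
dy/dx = (3x^2 + 11)/(2y)
Numerator: 3*9^2 + 11 = 254
Denominator: 2*28.775 = 57.55
dy/dx = 254/57.55 = 4.4136

4.4136


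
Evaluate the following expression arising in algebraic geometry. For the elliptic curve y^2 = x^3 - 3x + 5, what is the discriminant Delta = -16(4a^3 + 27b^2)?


Compute each component:
4a^3 = 4*(-3)^3 = 4*(-27) = -108
27b^2 = 27*5^2 = 27*25 = 675
4a^3 + 27b^2 = -108 + 675 = 567
Delta = -16*567 = -9072

-9072


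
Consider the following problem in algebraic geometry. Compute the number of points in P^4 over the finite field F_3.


P^4(F_3) has (q^(n+1) - 1)/(q - 1) points.
= 3^4 + 3^3 + 3^2 + 3^1 + 3^0
= 81 + 27 + 9 + 3 + 1
= 121

121


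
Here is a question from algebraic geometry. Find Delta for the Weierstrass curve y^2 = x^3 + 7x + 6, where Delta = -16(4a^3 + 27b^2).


Compute each component:
4a^3 = 4*7^3 = 4*343 = 1372
27b^2 = 27*6^2 = 27*36 = 972
4a^3 + 27b^2 = 1372 + 972 = 2344
Delta = -16*2344 = -37504

-37504


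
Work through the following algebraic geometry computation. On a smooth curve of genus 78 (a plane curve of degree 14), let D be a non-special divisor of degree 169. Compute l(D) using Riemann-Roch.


First, compute the genus of a smooth plane curve of degree 14:
g = (d-1)(d-2)/2 = (14-1)(14-2)/2 = 78
For a non-special divisor D (i.e., h^1(D) = 0), Riemann-Roch gives:
l(D) = deg(D) - g + 1
Since deg(D) = 169 >= 2g - 1 = 155, D is non-special.
l(D) = 169 - 78 + 1 = 92

92


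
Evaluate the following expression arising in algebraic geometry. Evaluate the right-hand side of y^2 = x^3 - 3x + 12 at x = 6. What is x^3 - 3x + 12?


Compute x^3 - 3x + 12 at x = 6:
x^3 = 6^3 = 216
(-3)*x = (-3)*6 = -18
Sum: 216 - 18 + 12 = 210

210


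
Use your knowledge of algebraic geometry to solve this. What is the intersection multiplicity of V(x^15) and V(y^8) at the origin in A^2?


The intersection multiplicity of V(x^a) and V(y^b) at the origin is:
I(O; V(x^15), V(y^8)) = dim_k(k[x,y]/(x^15, y^8))
A basis for k[x,y]/(x^15, y^8) is the set of monomials x^i * y^j
where 0 <= i < 15 and 0 <= j < 8.
The number of such monomials is 15 * 8 = 120

120


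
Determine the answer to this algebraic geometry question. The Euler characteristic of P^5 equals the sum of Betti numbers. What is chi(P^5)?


The complex projective space P^5 has one cell in each even real dimension 0, 2, ..., 10.
The cohomology groups are H^{2k}(P^5) = Z for k = 0,...,5, and 0 otherwise.
Euler characteristic = sum of Betti numbers = 1 per even-dimensional cohomology group.
chi(P^5) = 5 + 1 = 6

6


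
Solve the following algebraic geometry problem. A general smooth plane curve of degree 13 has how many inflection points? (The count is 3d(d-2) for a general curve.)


For a general smooth plane curve C of degree d, the inflection points are
the intersection of C with its Hessian curve, which has degree 3(d-2).
By Bezout, the total intersection number is d * 3(d-2) = 13 * 33 = 429.
For a general curve every flex is ordinary, so each contributes
multiplicity 1 to C·Hess(C), and the number of distinct inflection
points is 3d(d-2).
Inflection points = 3*13*(13-2) = 3*13*11 = 429

429


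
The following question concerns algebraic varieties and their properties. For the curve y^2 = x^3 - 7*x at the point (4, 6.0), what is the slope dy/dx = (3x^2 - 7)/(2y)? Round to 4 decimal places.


Using implicit differentiation of y^2 = x^3 - 7*x:
2y * dy/dx = 3x^2 - 7
dy/dx = (3x^2 - 7)/(2y)
Numerator: 3*4^2 - 7 = 41
Denominator: 2*6.0 = 12.0
dy/dx = 41/12.0 = 3.4167

3.4167


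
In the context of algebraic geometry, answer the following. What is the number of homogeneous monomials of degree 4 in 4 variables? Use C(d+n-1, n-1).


The number of degree-4 monomials in 4 variables is C(d+n-1, n-1).
= C(4+4-1, 4-1) = C(7, 3)
= 35

35


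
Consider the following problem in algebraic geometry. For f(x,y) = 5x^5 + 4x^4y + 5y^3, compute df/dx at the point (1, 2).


df/dx = 5*5*x^4 + 4*4*x^3*y
At (1,2): 5*5*1^4 + 4*4*1^3*2
= 25 + 32
= 57

57


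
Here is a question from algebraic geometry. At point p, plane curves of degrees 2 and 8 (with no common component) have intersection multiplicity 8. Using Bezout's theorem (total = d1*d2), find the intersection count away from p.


By Bezout's theorem, the total intersection number is d1 * d2.
Total = 2 * 8 = 16
Intersection multiplicity at p = 8
Remaining intersections = 16 - 8 = 8

8


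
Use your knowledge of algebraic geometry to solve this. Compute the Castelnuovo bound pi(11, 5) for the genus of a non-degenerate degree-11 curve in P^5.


Castelnuovo's bound: write d - 1 = m(r-1) + epsilon with 0 <= epsilon < r-1.
d - 1 = 11 - 1 = 10
r - 1 = 5 - 1 = 4
10 = 2*4 + 2, so m = 2, epsilon = 2
pi(d, r) = m(m-1)(r-1)/2 + m*epsilon
= 2*1*4/2 + 2*2
= 8/2 + 4
= 4 + 4 = 8

8


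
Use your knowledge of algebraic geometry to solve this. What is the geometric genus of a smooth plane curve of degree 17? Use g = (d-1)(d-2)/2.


Using the genus formula for smooth plane curves:
g = (d-1)(d-2)/2
g = (17-1)(17-2)/2
g = 16*15/2
g = 240/2 = 120

120


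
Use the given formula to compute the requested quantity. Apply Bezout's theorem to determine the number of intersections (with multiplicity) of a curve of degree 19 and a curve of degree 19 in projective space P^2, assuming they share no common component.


Bezout's theorem states the intersection count equals the product of degrees.
Intersection count = 19 * 19 = 361

361


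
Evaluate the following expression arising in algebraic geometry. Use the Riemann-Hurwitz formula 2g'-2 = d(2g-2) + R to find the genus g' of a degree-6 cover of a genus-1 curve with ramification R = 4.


Riemann-Hurwitz formula: 2g' - 2 = d(2g - 2) + R
Given: d = 6, g = 1, R = 4
2g' - 2 = 6*(2*1 - 2) + 4
2g' - 2 = 6*0 + 4
2g' - 2 = 0 + 4 = 4
2g' = 6
g' = 3

3


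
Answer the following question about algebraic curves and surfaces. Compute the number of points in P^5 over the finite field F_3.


P^5(F_3) has (q^(n+1) - 1)/(q - 1) points.
= 3^5 + 3^4 + 3^3 + 3^2 + 3^1 + 3^0
= 243 + 81 + 27 + 9 + 3 + 1
= 364

364


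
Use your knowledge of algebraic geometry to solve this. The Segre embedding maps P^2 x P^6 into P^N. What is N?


The Segre embedding maps P^m x P^n into P^N via
all products of coordinates from each factor.
N = (m+1)(n+1) - 1
N = (2+1)(6+1) - 1
N = 3*7 - 1
N = 21 - 1 = 20

20


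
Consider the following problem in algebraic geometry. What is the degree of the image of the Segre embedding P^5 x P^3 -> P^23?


The degree of the Segre variety P^5 x P^3 is C(m+n, m).
= C(8, 5)
= 56

56


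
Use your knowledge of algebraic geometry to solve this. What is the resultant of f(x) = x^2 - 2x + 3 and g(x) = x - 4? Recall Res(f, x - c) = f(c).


For Res(f, x - c), we evaluate f at x = c.
f(4) = 4^2 - 2*4 + 3
= 16 - 8 + 3
= 8 + 3 = 11
Res(f, g) = 11

11


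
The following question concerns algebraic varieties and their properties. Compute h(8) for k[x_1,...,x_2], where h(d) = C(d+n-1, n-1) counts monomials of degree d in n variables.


The Hilbert function for the polynomial ring in 2 variables is:
h(d) = C(d+n-1, n-1)
h(8) = C(8+2-1, 2-1) = C(9, 1)
= 9! / (1! * 8!)
= 9

9


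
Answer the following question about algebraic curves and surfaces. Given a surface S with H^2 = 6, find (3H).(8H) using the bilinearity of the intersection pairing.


Using bilinearity of the intersection pairing on a surface S:
(aH).(bH) = ab * (H.H)
We have H^2 = 6.
D.E = (3H).(8H) = 3*8*6
= 24*6
= 144

144


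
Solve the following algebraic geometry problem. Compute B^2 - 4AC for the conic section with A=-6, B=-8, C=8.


The discriminant of a conic Ax^2 + Bxy + Cy^2 + ... = 0 is B^2 - 4AC.
B^2 = (-8)^2 = 64
4AC = 4*(-6)*8 = -192
Discriminant = 64 + 192 = 256

256


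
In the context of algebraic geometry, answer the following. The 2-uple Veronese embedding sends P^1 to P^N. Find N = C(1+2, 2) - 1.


The Veronese embedding v_d: P^n -> P^N maps each point to all
degree-d monomials in n+1 homogeneous coordinates.
N = C(n+d, d) - 1
N = C(1+2, 2) - 1
N = C(3, 2) - 1
C(3, 2) = 3
N = 3 - 1 = 2

2


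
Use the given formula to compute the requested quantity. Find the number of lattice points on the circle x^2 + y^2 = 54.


Systematically check integer values of x where x^2 <= 54.
For each valid x, check if 54 - x^2 is a perfect square.
Total integer solutions found: 0

0


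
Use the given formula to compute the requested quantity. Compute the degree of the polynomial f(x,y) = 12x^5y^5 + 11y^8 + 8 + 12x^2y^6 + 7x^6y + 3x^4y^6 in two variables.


Examine each term for its total degree (sum of exponents).
  Term '12x^5y^5' has total degree 5+5 = 10.
  Term '11y^8' has total degree 0+8 = 8.
  Term '8' has total degree 0+0 = 0.
  Term '12x^2y^6' has total degree 2+6 = 8.
  Term '7x^6y' has total degree 6+1 = 7.
  Term '3x^4y^6' has total degree 4+6 = 10.
The maximum total degree among all terms is 10.

10


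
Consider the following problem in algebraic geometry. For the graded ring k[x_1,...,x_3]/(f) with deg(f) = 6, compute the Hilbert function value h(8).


For R = k[x_1,...,x_n]/(f) with f homogeneous of degree e:
The Hilbert series is (1 - t^e)/(1 - t)^n.
So h(d) = C(d+n-1, n-1) - C(d-e+n-1, n-1) for d >= e.
With n=3, e=6, d=8:
C(8+3-1, 3-1) = C(10, 2) = 45
C(8-6+3-1, 3-1) = C(4, 2) = 6
h(8) = 45 - 6 = 39

39


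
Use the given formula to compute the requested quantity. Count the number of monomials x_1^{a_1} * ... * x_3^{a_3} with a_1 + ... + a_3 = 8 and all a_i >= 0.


The number of degree-8 monomials in 3 variables is C(d+n-1, n-1).
= C(8+3-1, 3-1) = C(10, 2)
= 45

45


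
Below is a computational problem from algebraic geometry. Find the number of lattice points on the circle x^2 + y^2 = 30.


Systematically check integer values of x where x^2 <= 30.
For each valid x, check if 30 - x^2 is a perfect square.
Total integer solutions found: 0

0


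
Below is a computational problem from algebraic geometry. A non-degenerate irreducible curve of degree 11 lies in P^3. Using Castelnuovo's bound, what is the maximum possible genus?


Castelnuovo's bound: write d - 1 = m(r-1) + epsilon with 0 <= epsilon < r-1.
d - 1 = 11 - 1 = 10
r - 1 = 3 - 1 = 2
10 = 5*2 + 0, so m = 5, epsilon = 0
pi(d, r) = m(m-1)(r-1)/2 + m*epsilon
= 5*4*2/2 + 5*0
= 40/2 + 0
= 20 + 0 = 20

20


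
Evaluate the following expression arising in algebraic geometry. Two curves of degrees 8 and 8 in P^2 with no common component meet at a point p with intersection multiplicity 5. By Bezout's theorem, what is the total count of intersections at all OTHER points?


By Bezout's theorem, the total intersection number is d1 * d2.
Total = 8 * 8 = 64
Intersection multiplicity at p = 5
Remaining intersections = 64 - 5 = 59

59


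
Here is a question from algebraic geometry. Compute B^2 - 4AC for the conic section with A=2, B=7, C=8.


The discriminant of a conic Ax^2 + Bxy + Cy^2 + ... = 0 is B^2 - 4AC.
B^2 = 7^2 = 49
4AC = 4*2*8 = 64
Discriminant = 49 - 64 = -15

-15


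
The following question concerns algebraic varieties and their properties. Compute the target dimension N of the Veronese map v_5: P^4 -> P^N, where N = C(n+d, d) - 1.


The Veronese embedding v_d: P^n -> P^N maps each point to all
degree-d monomials in n+1 homogeneous coordinates.
N = C(n+d, d) - 1
N = C(4+5, 5) - 1
N = C(9, 5) - 1
C(9, 5) = 126
N = 126 - 1 = 125

125


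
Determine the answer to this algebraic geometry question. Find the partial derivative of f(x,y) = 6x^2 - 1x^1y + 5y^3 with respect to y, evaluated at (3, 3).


df/dy = (-1)*x^1 + 3*5*y^2
At (3,3): (-1)*3^1 + 3*5*3^2
= -3 + 135
= 132

132


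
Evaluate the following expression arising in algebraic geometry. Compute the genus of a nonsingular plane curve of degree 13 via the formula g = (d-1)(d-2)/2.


Using the genus formula for smooth plane curves:
g = (d-1)(d-2)/2
g = (13-1)(13-2)/2
g = 12*11/2
g = 132/2 = 66

66


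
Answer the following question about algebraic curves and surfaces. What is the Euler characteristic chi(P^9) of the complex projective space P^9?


The complex projective space P^9 has one cell in each even real dimension 0, 2, ..., 18.
The cohomology groups are H^{2k}(P^9) = Z for k = 0,...,9, and 0 otherwise.
Euler characteristic = sum of Betti numbers = 1 per even-dimensional cohomology group.
chi(P^9) = 9 + 1 = 10

10


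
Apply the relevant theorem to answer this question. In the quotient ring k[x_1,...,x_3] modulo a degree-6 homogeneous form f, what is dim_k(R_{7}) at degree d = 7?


For R = k[x_1,...,x_n]/(f) with f homogeneous of degree e:
The Hilbert series is (1 - t^e)/(1 - t)^n.
So h(d) = C(d+n-1, n-1) - C(d-e+n-1, n-1) for d >= e.
With n=3, e=6, d=7:
C(7+3-1, 3-1) = C(9, 2) = 36
C(7-6+3-1, 3-1) = C(3, 2) = 3
h(7) = 36 - 3 = 33

33


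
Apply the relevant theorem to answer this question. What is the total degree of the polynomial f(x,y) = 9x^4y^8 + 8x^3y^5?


Examine each term for its total degree (sum of exponents).
  Term '9x^4y^8' has total degree 4+8 = 12.
  Term '8x^3y^5' has total degree 3+5 = 8.
The maximum total degree among all terms is 12.

12


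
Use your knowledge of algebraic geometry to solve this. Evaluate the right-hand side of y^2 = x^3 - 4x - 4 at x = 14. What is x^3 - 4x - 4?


Compute x^3 - 4x - 4 at x = 14:
x^3 = 14^3 = 2744
(-4)*x = (-4)*14 = -56
Sum: 2744 - 56 - 4 = 2684

2684


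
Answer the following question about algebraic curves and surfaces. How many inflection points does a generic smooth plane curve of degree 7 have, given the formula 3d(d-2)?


For a general smooth plane curve C of degree d, the inflection points are
the intersection of C with its Hessian curve, which has degree 3(d-2).
By Bezout, the total intersection number is d * 3(d-2) = 7 * 15 = 105.
For a general curve every flex is ordinary, so each contributes
multiplicity 1 to C·Hess(C), and the number of distinct inflection
points is 3d(d-2).
Inflection points = 3*7*(7-2) = 3*7*5 = 105

105


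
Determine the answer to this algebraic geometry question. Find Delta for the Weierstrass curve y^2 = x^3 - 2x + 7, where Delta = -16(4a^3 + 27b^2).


Compute each component:
4a^3 = 4*(-2)^3 = 4*(-8) = -32
27b^2 = 27*7^2 = 27*49 = 1323
4a^3 + 27b^2 = -32 + 1323 = 1291
Delta = -16*1291 = -20656

-20656


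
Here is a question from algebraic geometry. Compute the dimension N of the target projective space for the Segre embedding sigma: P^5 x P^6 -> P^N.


The Segre embedding maps P^m x P^n into P^N via
all products of coordinates from each factor.
N = (m+1)(n+1) - 1
N = (5+1)(6+1) - 1
N = 6*7 - 1
N = 42 - 1 = 41

41


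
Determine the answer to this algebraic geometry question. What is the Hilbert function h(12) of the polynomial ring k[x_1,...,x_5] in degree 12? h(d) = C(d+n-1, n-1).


The Hilbert function for the polynomial ring in 5 variables is:
h(d) = C(d+n-1, n-1)
h(12) = C(12+5-1, 5-1) = C(16, 4)
= 16! / (4! * 12!)
= 1820

1820


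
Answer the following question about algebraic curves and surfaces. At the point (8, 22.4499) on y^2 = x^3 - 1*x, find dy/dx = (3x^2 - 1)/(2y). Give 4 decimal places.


Using implicit differentiation of y^2 = x^3 - 1*x:
2y * dy/dx = 3x^2 - 1
dy/dx = (3x^2 - 1)/(2y)
Numerator: 3*8^2 - 1 = 191
Denominator: 2*22.4499 = 44.8998
dy/dx = 191/44.8998 = 4.2539

4.2539


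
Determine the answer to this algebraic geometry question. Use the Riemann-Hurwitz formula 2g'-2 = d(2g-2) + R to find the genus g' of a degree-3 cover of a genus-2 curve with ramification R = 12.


Riemann-Hurwitz formula: 2g' - 2 = d(2g - 2) + R
Given: d = 3, g = 2, R = 12
2g' - 2 = 3*(2*2 - 2) + 12
2g' - 2 = 3*2 + 12
2g' - 2 = 6 + 12 = 18
2g' = 20
g' = 10

10


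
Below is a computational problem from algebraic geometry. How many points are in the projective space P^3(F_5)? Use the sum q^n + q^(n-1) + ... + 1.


P^3(F_5) has (q^(n+1) - 1)/(q - 1) points.
= 5^3 + 5^2 + 5^1 + 5^0
= 125 + 25 + 5 + 1
= 156

156


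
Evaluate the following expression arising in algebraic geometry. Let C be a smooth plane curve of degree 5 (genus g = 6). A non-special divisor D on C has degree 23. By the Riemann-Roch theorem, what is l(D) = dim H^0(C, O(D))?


First, compute the genus of a smooth plane curve of degree 5:
g = (d-1)(d-2)/2 = (5-1)(5-2)/2 = 6
For a non-special divisor D (i.e., h^1(D) = 0), Riemann-Roch gives:
l(D) = deg(D) - g + 1
Since deg(D) = 23 >= 2g - 1 = 11, D is non-special.
l(D) = 23 - 6 + 1 = 18

18


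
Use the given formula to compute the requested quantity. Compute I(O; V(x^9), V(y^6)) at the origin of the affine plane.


The intersection multiplicity of V(x^a) and V(y^b) at the origin is:
I(O; V(x^9), V(y^6)) = dim_k(k[x,y]/(x^9, y^6))
A basis for k[x,y]/(x^9, y^6) is the set of monomials x^i * y^j
where 0 <= i < 9 and 0 <= j < 6.
The number of such monomials is 9 * 6 = 54

54


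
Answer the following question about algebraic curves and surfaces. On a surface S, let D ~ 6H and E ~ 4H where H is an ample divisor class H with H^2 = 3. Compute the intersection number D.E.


Using bilinearity of the intersection pairing on a surface S:
(aH).(bH) = ab * (H.H)
We have H^2 = 3.
D.E = (6H).(4H) = 6*4*3
= 24*3
= 72

72


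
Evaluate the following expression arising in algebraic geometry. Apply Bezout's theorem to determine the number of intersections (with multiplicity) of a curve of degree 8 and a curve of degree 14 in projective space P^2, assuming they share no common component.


Bezout's theorem states the intersection count equals the product of degrees.
Intersection count = 8 * 14 = 112

112


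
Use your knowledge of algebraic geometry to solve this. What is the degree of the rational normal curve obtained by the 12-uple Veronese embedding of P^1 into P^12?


The rational normal curve in P^12 is the image of P^1 under the 12-uple Veronese.
A general hyperplane in P^12 pulls back to a degree-12 form on P^1, which has 12 zeros,
so the curve meets a general hyperplane in 12 points. Degree = 12.

12


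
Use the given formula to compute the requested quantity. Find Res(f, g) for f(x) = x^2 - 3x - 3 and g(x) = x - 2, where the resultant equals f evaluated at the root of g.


For Res(f, x - c), we evaluate f at x = c.
f(2) = 2^2 - 3*2 - 3
= 4 - 6 - 3
= -2 - 3 = -5
Res(f, g) = -5

-5


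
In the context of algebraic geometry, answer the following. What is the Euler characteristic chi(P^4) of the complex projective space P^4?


The complex projective space P^4 has one cell in each even real dimension 0, 2, ..., 8.
The cohomology groups are H^{2k}(P^4) = Z for k = 0,...,4, and 0 otherwise.
Euler characteristic = sum of Betti numbers = 1 per even-dimensional cohomology group.
chi(P^4) = 4 + 1 = 5

5


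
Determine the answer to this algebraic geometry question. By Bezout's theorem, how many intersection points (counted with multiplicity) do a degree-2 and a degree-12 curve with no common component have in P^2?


Bezout's theorem states the intersection count equals the product of degrees.
Intersection count = 2 * 12 = 24

24


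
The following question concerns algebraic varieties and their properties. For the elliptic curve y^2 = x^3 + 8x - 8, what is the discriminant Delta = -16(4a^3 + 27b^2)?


Compute each component:
4a^3 = 4*8^3 = 4*512 = 2048
27b^2 = 27*(-8)^2 = 27*64 = 1728
4a^3 + 27b^2 = 2048 + 1728 = 3776
Delta = -16*3776 = -60416

-60416


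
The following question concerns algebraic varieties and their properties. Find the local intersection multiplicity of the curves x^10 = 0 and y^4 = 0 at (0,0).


The intersection multiplicity of V(x^a) and V(y^b) at the origin is:
I(O; V(x^10), V(y^4)) = dim_k(k[x,y]/(x^10, y^4))
A basis for k[x,y]/(x^10, y^4) is the set of monomials x^i * y^j
where 0 <= i < 10 and 0 <= j < 4.
The number of such monomials is 10 * 4 = 40

40


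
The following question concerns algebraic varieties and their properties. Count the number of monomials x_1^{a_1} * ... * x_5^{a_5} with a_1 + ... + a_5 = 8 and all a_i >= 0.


The number of degree-8 monomials in 5 variables is C(d+n-1, n-1).
= C(8+5-1, 5-1) = C(12, 4)
= 495

495


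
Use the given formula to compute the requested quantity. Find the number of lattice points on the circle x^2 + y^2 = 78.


Systematically check integer values of x where x^2 <= 78.
For each valid x, check if 78 - x^2 is a perfect square.
Total integer solutions found: 0

0


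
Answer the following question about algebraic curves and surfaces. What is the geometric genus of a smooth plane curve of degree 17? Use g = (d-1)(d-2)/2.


Using the genus formula for smooth plane curves:
g = (d-1)(d-2)/2
g = (17-1)(17-2)/2
g = 16*15/2
g = 240/2 = 120

120


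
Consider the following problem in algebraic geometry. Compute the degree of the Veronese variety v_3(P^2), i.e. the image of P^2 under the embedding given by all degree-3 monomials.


The Veronese variety v_3(P^2) has degree d^r.
d^r = 3^2 = 9

9


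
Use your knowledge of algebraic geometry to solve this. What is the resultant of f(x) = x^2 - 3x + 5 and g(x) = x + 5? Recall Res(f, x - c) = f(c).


For Res(f, x - c), we evaluate f at x = c.
f(-5) = (-5)^2 - 3*(-5) + 5
= 25 + 15 + 5
= 40 + 5 = 45
Res(f, g) = 45

45


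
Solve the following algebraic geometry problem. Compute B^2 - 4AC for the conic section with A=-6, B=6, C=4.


The discriminant of a conic Ax^2 + Bxy + Cy^2 + ... = 0 is B^2 - 4AC.
B^2 = 6^2 = 36
4AC = 4*(-6)*4 = -96
Discriminant = 36 + 96 = 132

132


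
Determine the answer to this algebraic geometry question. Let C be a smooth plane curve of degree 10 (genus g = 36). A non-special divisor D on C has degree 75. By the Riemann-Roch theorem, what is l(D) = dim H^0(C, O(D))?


First, compute the genus of a smooth plane curve of degree 10:
g = (d-1)(d-2)/2 = (10-1)(10-2)/2 = 36
For a non-special divisor D (i.e., h^1(D) = 0), Riemann-Roch gives:
l(D) = deg(D) - g + 1
Since deg(D) = 75 >= 2g - 1 = 71, D is non-special.
l(D) = 75 - 36 + 1 = 40

40


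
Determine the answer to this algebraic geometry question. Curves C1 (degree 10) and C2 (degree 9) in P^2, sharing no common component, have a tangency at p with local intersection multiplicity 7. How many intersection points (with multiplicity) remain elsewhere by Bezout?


By Bezout's theorem, the total intersection number is d1 * d2.
Total = 10 * 9 = 90
Intersection multiplicity at p = 7
Remaining intersections = 90 - 7 = 83

83


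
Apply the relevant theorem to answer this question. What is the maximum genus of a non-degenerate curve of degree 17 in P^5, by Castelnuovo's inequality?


Castelnuovo's bound: write d - 1 = m(r-1) + epsilon with 0 <= epsilon < r-1.
d - 1 = 17 - 1 = 16
r - 1 = 5 - 1 = 4
16 = 4*4 + 0, so m = 4, epsilon = 0
pi(d, r) = m(m-1)(r-1)/2 + m*epsilon
= 4*3*4/2 + 4*0
= 48/2 + 0
= 24 + 0 = 24

24


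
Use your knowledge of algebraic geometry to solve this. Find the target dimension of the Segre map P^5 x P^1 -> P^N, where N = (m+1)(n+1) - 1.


The Segre embedding maps P^m x P^n into P^N via
all products of coordinates from each factor.
N = (m+1)(n+1) - 1
N = (5+1)(1+1) - 1
N = 6*2 - 1
N = 12 - 1 = 11

11


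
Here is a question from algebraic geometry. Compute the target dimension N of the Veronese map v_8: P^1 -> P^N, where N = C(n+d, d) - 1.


The Veronese embedding v_d: P^n -> P^N maps each point to all
degree-d monomials in n+1 homogeneous coordinates.
N = C(n+d, d) - 1
N = C(1+8, 8) - 1
N = C(9, 8) - 1
C(9, 8) = 9
N = 9 - 1 = 8

8


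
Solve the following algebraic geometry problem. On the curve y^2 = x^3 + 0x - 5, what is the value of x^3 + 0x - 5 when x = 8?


Compute x^3 + 0x - 5 at x = 8:
x^3 = 8^3 = 512
0*x = 0*8 = 0
Sum: 512 + 0 - 5 = 507

507


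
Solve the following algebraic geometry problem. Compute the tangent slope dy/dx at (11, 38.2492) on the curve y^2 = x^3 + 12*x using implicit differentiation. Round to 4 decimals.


Using implicit differentiation of y^2 = x^3 + 12*x:
2y * dy/dx = 3x^2 + 12
dy/dx = (3x^2 + 12)/(2y)
Numerator: 3*11^2 + 12 = 375
Denominator: 2*38.2492 = 76.4984
dy/dx = 375/76.4984 = 4.9021

4.9021


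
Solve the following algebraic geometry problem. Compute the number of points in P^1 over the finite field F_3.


P^1(F_3) has (q^(n+1) - 1)/(q - 1) points.
= 3^1 + 3^0
= 3 + 1
= 4

4


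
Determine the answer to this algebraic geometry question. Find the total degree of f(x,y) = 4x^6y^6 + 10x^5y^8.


Examine each term for its total degree (sum of exponents).
  Term '4x^6y^6' has total degree 6+6 = 12.
  Term '10x^5y^8' has total degree 5+8 = 13.
The maximum total degree among all terms is 13.

13


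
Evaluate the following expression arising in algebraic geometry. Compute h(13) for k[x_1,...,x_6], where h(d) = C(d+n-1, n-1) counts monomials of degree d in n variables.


The Hilbert function for the polynomial ring in 6 variables is:
h(d) = C(d+n-1, n-1)
h(13) = C(13+6-1, 6-1) = C(18, 5)
= 18! / (5! * 13!)
= 8568

8568


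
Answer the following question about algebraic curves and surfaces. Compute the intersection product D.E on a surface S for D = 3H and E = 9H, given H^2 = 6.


Using bilinearity of the intersection pairing on a surface S:
(aH).(bH) = ab * (H.H)
We have H^2 = 6.
D.E = (3H).(9H) = 3*9*6
= 27*6
= 162

162


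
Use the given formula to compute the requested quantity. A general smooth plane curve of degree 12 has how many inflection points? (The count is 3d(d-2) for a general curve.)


For a general smooth plane curve C of degree d, the inflection points are
the intersection of C with its Hessian curve, which has degree 3(d-2).
By Bezout, the total intersection number is d * 3(d-2) = 12 * 30 = 360.
For a general curve every flex is ordinary, so each contributes
multiplicity 1 to C·Hess(C), and the number of distinct inflection
points is 3d(d-2).
Inflection points = 3*12*(12-2) = 3*12*10 = 360

360


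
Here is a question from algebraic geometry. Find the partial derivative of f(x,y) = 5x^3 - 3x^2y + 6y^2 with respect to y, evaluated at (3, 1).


df/dy = (-3)*x^2 + 2*6*y^1
At (3,1): (-3)*3^2 + 2*6*1^1
= -27 + 12
= -15

-15


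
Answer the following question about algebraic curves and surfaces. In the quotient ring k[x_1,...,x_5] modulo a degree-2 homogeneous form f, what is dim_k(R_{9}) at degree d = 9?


For R = k[x_1,...,x_n]/(f) with f homogeneous of degree e:
The Hilbert series is (1 - t^e)/(1 - t)^n.
So h(d) = C(d+n-1, n-1) - C(d-e+n-1, n-1) for d >= e.
With n=5, e=2, d=9:
C(9+5-1, 5-1) = C(13, 4) = 715
C(9-2+5-1, 5-1) = C(11, 4) = 330
h(9) = 715 - 330 = 385

385


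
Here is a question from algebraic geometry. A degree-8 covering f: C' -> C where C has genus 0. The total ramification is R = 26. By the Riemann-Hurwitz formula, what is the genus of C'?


Riemann-Hurwitz formula: 2g' - 2 = d(2g - 2) + R
Given: d = 8, g = 0, R = 26
2g' - 2 = 8*(2*0 - 2) + 26
2g' - 2 = 8*(-2) + 26
2g' - 2 = -16 + 26 = 10
2g' = 12
g' = 6

6


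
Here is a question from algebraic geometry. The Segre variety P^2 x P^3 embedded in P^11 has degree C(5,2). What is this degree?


The degree of the Segre variety P^2 x P^3 is C(m+n, m).
= C(5, 2)
= 10

10


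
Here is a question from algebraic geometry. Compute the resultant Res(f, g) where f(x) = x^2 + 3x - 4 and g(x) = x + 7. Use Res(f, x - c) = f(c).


For Res(f, x - c), we evaluate f at x = c.
f(-7) = (-7)^2 + 3*(-7) - 4
= 49 - 21 - 4
= 28 - 4 = 24
Res(f, g) = 24

24


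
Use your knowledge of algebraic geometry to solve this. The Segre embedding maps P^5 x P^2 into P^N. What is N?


The Segre embedding maps P^m x P^n into P^N via
all products of coordinates from each factor.
N = (m+1)(n+1) - 1
N = (5+1)(2+1) - 1
N = 6*3 - 1
N = 18 - 1 = 17

17


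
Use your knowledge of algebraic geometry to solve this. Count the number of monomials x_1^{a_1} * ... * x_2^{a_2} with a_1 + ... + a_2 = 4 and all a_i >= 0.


The number of degree-4 monomials in 2 variables is C(d+n-1, n-1).
= C(4+2-1, 2-1) = C(5, 1)
= 5

5


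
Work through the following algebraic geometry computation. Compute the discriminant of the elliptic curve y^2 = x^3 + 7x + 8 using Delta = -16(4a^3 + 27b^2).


Compute each component:
4a^3 = 4*7^3 = 4*343 = 1372
27b^2 = 27*8^2 = 27*64 = 1728
4a^3 + 27b^2 = 1372 + 1728 = 3100
Delta = -16*3100 = -49600

-49600


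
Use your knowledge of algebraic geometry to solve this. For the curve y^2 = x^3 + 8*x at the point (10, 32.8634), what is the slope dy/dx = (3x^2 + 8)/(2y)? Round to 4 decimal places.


Using implicit differentiation of y^2 = x^3 + 8*x:
2y * dy/dx = 3x^2 + 8
dy/dx = (3x^2 + 8)/(2y)
Numerator: 3*10^2 + 8 = 308
Denominator: 2*32.8634 = 65.7268
dy/dx = 308/65.7268 = 4.6861

4.6861
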